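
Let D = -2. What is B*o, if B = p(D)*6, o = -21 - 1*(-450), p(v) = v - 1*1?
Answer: -7722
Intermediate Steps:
p(v) = -1 + v (p(v) = v - 1 = -1 + v)
o = 429 (o = -21 + 450 = 429)
B = -18 (B = (-1 - 2)*6 = -3*6 = -18)
B*o = -18*429 = -7722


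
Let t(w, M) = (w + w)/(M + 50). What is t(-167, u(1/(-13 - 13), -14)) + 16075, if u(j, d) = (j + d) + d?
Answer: 9170141/571 ≈ 16060.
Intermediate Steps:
u(j, d) = j + 2*d (u(j, d) = (d + j) + d = j + 2*d)
t(w, M) = 2*w/(50 + M) (t(w, M) = (2*w)/(50 + M) = 2*w/(50 + M))
t(-167, u(1/(-13 - 13), -14)) + 16075 = 2*(-167)/(50 + (1/(-13 - 13) + 2*(-14))) + 16075 = 2*(-167)/(50 + (1/(-26) - 28)) + 16075 = 2*(-167)/(50 + (-1/26 - 28)) + 16075 = 2*(-167)/(50 - 729/26) + 16075 = 2*(-167)/(571/26) + 16075 = 2*(-167)*(26/571) + 16075 = -8684/571 + 16075 = 9170141/571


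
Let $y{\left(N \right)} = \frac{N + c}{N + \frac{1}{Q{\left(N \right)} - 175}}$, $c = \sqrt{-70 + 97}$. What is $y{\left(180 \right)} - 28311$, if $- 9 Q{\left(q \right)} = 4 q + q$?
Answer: $- \frac{1401316689}{49499} + \frac{825 \sqrt{3}}{49499} \approx -28310.0$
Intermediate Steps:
$Q{\left(q \right)} = - \frac{5 q}{9}$ ($Q{\left(q \right)} = - \frac{4 q + q}{9} = - \frac{5 q}{9}$)
$c = 3 \sqrt{3}$ ($c = \sqrt{27} = 3 \sqrt{3} \approx 5.1962$)
$y{\left(N \right)} = \frac{N + 3 \sqrt{3}}{N + \frac{1}{-175 - \frac{5 N}{9}}}$ ($y{\left(N \right)} = \frac{N + 3 \sqrt{3}}{N + \frac{1}{- \frac{5 N}{9} - 175}} = \frac{N + 3 \sqrt{3}}{N + \frac{1}{-175 - \frac{5 N}{9}}}$)
$y{\left(180 \right)} - 28311 = \frac{5 \left(180^{2} + 315 \cdot 180 + 945 \sqrt{3} + 3 \cdot 180 \sqrt{3}\right)}{-9 + 5 \cdot 180^{2} + 1575 \cdot 180} - 28311 = \frac{5 \left(32400 + 56700 + 945 \sqrt{3} + 540 \sqrt{3}\right)}{-9 + 5 \cdot 32400 + 283500} - 28311 = \frac{5 \left(89100 + 1485 \sqrt{3}\right)}{-9 + 162000 + 283500} - 28311 = \frac{5 \left(89100 + 1485 \sqrt{3}\right)}{445491} - 28311 = 5 \cdot \frac{1}{445491} \left(89100 + 1485 \sqrt{3}\right) - 28311 = \left(\frac{49500}{49499} + \frac{825 \sqrt{3}}{49499}\right) - 28311 = - \frac{1401316689}{49499} + \frac{825 \sqrt{3}}{49499}$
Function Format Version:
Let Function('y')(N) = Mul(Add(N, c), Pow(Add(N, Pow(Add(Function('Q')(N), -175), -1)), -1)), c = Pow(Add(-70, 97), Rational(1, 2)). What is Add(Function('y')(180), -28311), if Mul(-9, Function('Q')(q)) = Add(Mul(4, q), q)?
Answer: Add(Rational(-1401316689, 49499), Mul(Rational(825, 49499), Pow(3, Rational(1, 2)))) ≈ -28310.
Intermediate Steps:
Function('Q')(q) = Mul(Rational(-5, 9), q) (Function('Q')(q) = Mul(Rational(-1, 9), Add(Mul(4, q), q)) = Mul(Rational(-1, 9), Mul(5, q)) = Mul(Rational(-5, 9), q))
c = Mul(3, Pow(3, Rational(1, 2))) (c = Pow(27, Rational(1, 2)) = Mul(3, Pow(3, Rational(1, 2))) ≈ 5.1962)
Function('y')(N) = Mul(Pow(Add(N, Pow(Add(-175, Mul(Rational(-5, 9), N)), -1)), -1), Add(N, Mul(3, Pow(3, Rational(1, 2))))) (Function('y')(N) = Mul(Add(N, Mul(3, Pow(3, Rational(1, 2)))), Pow(Add(N, Pow(Add(Mul(Rational(-5, 9), N), -175), -1)), -1)) = Mul(Add(N, Mul(3, Pow(3, Rational(1, 2)))), Pow(Add(N, Pow(Add(-175, Mul(Rational(-5, 9), N)), -1)), -1)) = Mul(Pow(Add(N, Pow(Add(-175, Mul(Rational(-5, 9), N)), -1)), -1), Add(N, Mul(3, Pow(3, Rational(1, 2))))))
Add(Function('y')(180), -28311) = Add(Mul(5, Pow(Add(-9, Mul(5, Pow(180, 2)), Mul(1575, 180)), -1), Add(Pow(180, 2), Mul(315, 180), Mul(945, Pow(3, Rational(1, 2))), Mul(3, 180, Pow(3, Rational(1, 2))))), -28311) = Add(Mul(5, Pow(Add(-9, Mul(5, 32400), 283500), -1), Add(32400, 56700, Mul(945, Pow(3, Rational(1, 2))), Mul(540, Pow(3, Rational(1, 2))))), -28311) = Add(Mul(5, Pow(Add(-9, 162000, 283500), -1), Add(89100, Mul(1485, Pow(3, Rational(1, 2))))), -28311) = Add(Mul(5, Pow(445491, -1), Add(89100, Mul(1485, Pow(3, Rational(1, 2))))), -28311) = Add(Mul(5, Rational(1, 445491), Add(89100, Mul(1485, Pow(3, Rational(1, 2))))), -28311) = Add(Add(Rational(49500, 49499), Mul(Rational(825, 49499), Pow(3, Rational(1, 2)))), -28311) = Add(Rational(-1401316689, 49499), Mul(Rational(825, 49499), Pow(3, Rational(1, 2))))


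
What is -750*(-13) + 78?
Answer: 9828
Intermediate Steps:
-750*(-13) + 78 = -75*(-130) + 78 = 9750 + 78 = 9828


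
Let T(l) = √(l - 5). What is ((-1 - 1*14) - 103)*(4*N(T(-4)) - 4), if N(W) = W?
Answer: 472 - 1416*I ≈ 472.0 - 1416.0*I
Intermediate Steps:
T(l) = √(-5 + l)
((-1 - 1*14) - 103)*(4*N(T(-4)) - 4) = ((-1 - 1*14) - 103)*(4*√(-5 - 4) - 4) = ((-1 - 14) - 103)*(4*√(-9) - 4) = (-15 - 103)*(4*(3*I) - 4) = -118*(12*I - 4) = -118*(-4 + 12*I) = 472 - 1416*I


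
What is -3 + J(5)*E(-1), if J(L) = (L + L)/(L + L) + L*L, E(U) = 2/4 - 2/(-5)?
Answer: 102/5 ≈ 20.400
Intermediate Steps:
E(U) = 9/10 (E(U) = 2*(¼) - 2*(-⅕) = ½ + ⅖ = 9/10)
J(L) = 1 + L² (J(L) = (2*L)/((2*L)) + L² = (2*L)*(1/(2*L)) + L² = 1 + L²)
-3 + J(5)*E(-1) = -3 + (1 + 5²)*(9/10) = -3 + (1 + 25)*(9/10) = -3 + 26*(9/10) = -3 + 117/5 = 102/5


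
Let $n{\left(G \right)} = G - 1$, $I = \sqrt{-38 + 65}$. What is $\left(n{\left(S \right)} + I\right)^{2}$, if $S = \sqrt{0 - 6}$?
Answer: $\left(-1 + 3 \sqrt{3} + i \sqrt{6}\right)^{2} \approx 11.608 + 20.557 i$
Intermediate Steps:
$I = 3 \sqrt{3}$ ($I = \sqrt{27} = 3 \sqrt{3} \approx 5.1962$)
$S = i \sqrt{6}$ ($S = \sqrt{-6} = i \sqrt{6} \approx 2.4495 i$)
$n{\left(G \right)} = -1 + G$ ($n{\left(G \right)} = G - 1 = -1 + G$)
$\left(n{\left(S \right)} + I\right)^{2} = \left(\left(-1 + i \sqrt{6}\right) + 3 \sqrt{3}\right)^{2} = \left(-1 + 3 \sqrt{3} + i \sqrt{6}\right)^{2}$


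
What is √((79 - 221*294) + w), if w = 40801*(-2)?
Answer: I*√146497 ≈ 382.75*I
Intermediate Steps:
w = -81602
√((79 - 221*294) + w) = √((79 - 221*294) - 81602) = √((79 - 64974) - 81602) = √(-64895 - 81602) = √(-146497) = I*√146497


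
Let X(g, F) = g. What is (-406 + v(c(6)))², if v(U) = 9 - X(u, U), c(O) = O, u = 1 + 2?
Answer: 160000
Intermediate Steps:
u = 3
v(U) = 6 (v(U) = 9 - 1*3 = 9 - 3 = 6)
(-406 + v(c(6)))² = (-406 + 6)² = (-400)² = 160000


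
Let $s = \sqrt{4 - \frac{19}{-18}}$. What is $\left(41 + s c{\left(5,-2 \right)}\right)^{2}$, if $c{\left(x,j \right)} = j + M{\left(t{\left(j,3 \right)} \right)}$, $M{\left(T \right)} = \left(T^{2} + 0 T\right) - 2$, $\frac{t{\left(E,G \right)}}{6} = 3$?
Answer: $\frac{4674329}{9} + \frac{13120 \sqrt{182}}{3} \approx 5.7837 \cdot 10^{5}$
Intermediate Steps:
$t{\left(E,G \right)} = 18$ ($t{\left(E,G \right)} = 6 \cdot 3 = 18$)
$s = \frac{\sqrt{182}}{6}$ ($s = \sqrt{4 - - \frac{19}{18}} = \sqrt{4 + \frac{19}{18}} = \sqrt{\frac{91}{18}} = \frac{\sqrt{182}}{6} \approx 2.2485$)
$M{\left(T \right)} = -2 + T^{2}$ ($M{\left(T \right)} = \left(T^{2} + 0\right) - 2 = T^{2} - 2 = -2 + T^{2}$)
$c{\left(x,j \right)} = 322 + j$ ($c{\left(x,j \right)} = j - \left(2 - 18^{2}\right) = j + \left(-2 + 324\right) = j + 322 = 322 + j$)
$\left(41 + s c{\left(5,-2 \right)}\right)^{2} = \left(41 + \frac{\sqrt{182}}{6} \left(322 - 2\right)\right)^{2} = \left(41 + \frac{\sqrt{182}}{6} \cdot 320\right)^{2} = \left(41 + \frac{160 \sqrt{182}}{3}\right)^{2}$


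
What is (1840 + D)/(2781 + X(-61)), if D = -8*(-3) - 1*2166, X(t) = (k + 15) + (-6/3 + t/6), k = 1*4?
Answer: -1812/16727 ≈ -0.10833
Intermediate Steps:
k = 4
X(t) = 17 + t/6 (X(t) = (4 + 15) + (-6/3 + t/6) = 19 + (-6*1/3 + t*(1/6)) = 19 + (-2 + t/6) = 17 + t/6)
D = -2142 (D = 24 - 2166 = -2142)
(1840 + D)/(2781 + X(-61)) = (1840 - 2142)/(2781 + (17 + (1/6)*(-61))) = -302/(2781 + (17 - 61/6)) = -302/(2781 + 41/6) = -302/16727/6 = -302*6/16727 = -1812/16727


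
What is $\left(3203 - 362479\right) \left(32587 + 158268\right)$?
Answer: $-68569620980$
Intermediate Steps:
$\left(3203 - 362479\right) \left(32587 + 158268\right) = \left(-359276\right) 190855 = -68569620980$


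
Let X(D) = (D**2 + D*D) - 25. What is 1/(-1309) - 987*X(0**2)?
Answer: 32299574/1309 ≈ 24675.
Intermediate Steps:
X(D) = -25 + 2*D**2 (X(D) = (D**2 + D**2) - 25 = 2*D**2 - 25 = -25 + 2*D**2)
1/(-1309) - 987*X(0**2) = 1/(-1309) - 987*(-25 + 2*(0**2)**2) = -1/1309 - 987*(-25 + 2*0**2) = -1/1309 - 987*(-25 + 2*0) = -1/1309 - 987*(-25 + 0) = -1/1309 - 987*(-25) = -1/1309 + 24675 = 32299574/1309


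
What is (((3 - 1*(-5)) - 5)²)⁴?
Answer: 6561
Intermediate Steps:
(((3 - 1*(-5)) - 5)²)⁴ = (((3 + 5) - 5)²)⁴ = ((8 - 5)²)⁴ = (3²)⁴ = 9⁴ = 6561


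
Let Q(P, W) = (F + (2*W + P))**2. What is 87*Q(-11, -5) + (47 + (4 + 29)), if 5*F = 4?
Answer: 889487/25 ≈ 35580.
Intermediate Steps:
F = 4/5 (F = (1/5)*4 = 4/5 ≈ 0.80000)
Q(P, W) = (4/5 + P + 2*W)**2 (Q(P, W) = (4/5 + (2*W + P))**2 = (4/5 + (P + 2*W))**2 = (4/5 + P + 2*W)**2)
87*Q(-11, -5) + (47 + (4 + 29)) = 87*((4 + 5*(-11) + 10*(-5))**2/25) + (47 + (4 + 29)) = 87*((4 - 55 - 50)**2/25) + (47 + 33) = 87*((1/25)*(-101)**2) + 80 = 87*((1/25)*10201) + 80 = 87*(10201/25) + 80 = 887487/25 + 80 = 889487/25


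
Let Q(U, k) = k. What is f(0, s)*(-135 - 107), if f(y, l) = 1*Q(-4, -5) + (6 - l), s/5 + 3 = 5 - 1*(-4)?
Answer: 7018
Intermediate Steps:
s = 30 (s = -15 + 5*(5 - 1*(-4)) = -15 + 5*(5 + 4) = -15 + 5*9 = -15 + 45 = 30)
f(y, l) = 1 - l (f(y, l) = 1*(-5) + (6 - l) = -5 + (6 - l) = 1 - l)
f(0, s)*(-135 - 107) = (1 - 1*30)*(-135 - 107) = (1 - 30)*(-242) = -29*(-242) = 7018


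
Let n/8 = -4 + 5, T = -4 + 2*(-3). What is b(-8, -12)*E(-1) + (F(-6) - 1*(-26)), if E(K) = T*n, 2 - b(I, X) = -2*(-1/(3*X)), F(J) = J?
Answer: -1300/9 ≈ -144.44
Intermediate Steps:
T = -10 (T = -4 - 6 = -10)
n = 8 (n = 8*(-4 + 5) = 8*1 = 8)
b(I, X) = 2 - 2/(3*X) (b(I, X) = 2 - (-2)/((-3*X)) = 2 - (-2)*(-1/(3*X)) = 2 - 2/(3*X))
E(K) = -80 (E(K) = -10*8 = -80)
b(-8, -12)*E(-1) + (F(-6) - 1*(-26)) = (2 - ⅔/(-12))*(-80) + (-6 - 1*(-26)) = (2 - ⅔*(-1/12))*(-80) + (-6 + 26) = (2 + 1/18)*(-80) + 20 = (37/18)*(-80) + 20 = -1480/9 + 20 = -1300/9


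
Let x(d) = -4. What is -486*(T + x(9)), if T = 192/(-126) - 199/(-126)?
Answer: 1917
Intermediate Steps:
T = 1/18 (T = 192*(-1/126) - 199*(-1/126) = -32/21 + 199/126 = 1/18 ≈ 0.055556)
-486*(T + x(9)) = -486*(1/18 - 4) = -486*(-71/18) = 1917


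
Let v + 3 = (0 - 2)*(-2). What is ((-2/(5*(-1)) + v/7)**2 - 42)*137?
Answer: -6999193/1225 ≈ -5713.6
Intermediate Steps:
v = 1 (v = -3 + (0 - 2)*(-2) = -3 - 2*(-2) = -3 + 4 = 1)
((-2/(5*(-1)) + v/7)**2 - 42)*137 = ((-2/(5*(-1)) + 1/7)**2 - 42)*137 = ((-2/(-5) + 1*(1/7))**2 - 42)*137 = ((-2*(-1/5) + 1/7)**2 - 42)*137 = ((2/5 + 1/7)**2 - 42)*137 = ((19/35)**2 - 42)*137 = (361/1225 - 42)*137 = -51089/1225*137 = -6999193/1225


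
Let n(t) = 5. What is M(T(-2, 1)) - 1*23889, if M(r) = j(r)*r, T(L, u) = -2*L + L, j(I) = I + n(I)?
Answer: -23875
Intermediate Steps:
j(I) = 5 + I (j(I) = I + 5 = 5 + I)
T(L, u) = -L
M(r) = r*(5 + r) (M(r) = (5 + r)*r = r*(5 + r))
M(T(-2, 1)) - 1*23889 = (-1*(-2))*(5 - 1*(-2)) - 1*23889 = 2*(5 + 2) - 23889 = 2*7 - 23889 = 14 - 23889 = -23875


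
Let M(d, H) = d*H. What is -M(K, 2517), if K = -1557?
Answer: 3918969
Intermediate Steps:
M(d, H) = H*d
-M(K, 2517) = -2517*(-1557) = -1*(-3918969) = 3918969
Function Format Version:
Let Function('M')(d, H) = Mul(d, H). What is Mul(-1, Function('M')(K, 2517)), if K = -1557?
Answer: 3918969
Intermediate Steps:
Function('M')(d, H) = Mul(H, d)
Mul(-1, Function('M')(K, 2517)) = Mul(-1, Mul(2517, -1557)) = Mul(-1, -3918969) = 3918969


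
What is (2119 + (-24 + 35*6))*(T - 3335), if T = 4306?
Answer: 2238155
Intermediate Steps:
(2119 + (-24 + 35*6))*(T - 3335) = (2119 + (-24 + 35*6))*(4306 - 3335) = (2119 + (-24 + 210))*971 = (2119 + 186)*971 = 2305*971 = 2238155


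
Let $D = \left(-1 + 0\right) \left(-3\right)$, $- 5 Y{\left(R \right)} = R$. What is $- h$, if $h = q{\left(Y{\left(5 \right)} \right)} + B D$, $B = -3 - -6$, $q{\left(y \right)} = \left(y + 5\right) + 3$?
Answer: $-16$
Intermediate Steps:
$Y{\left(R \right)} = - \frac{R}{5}$
$q{\left(y \right)} = 8 + y$ ($q{\left(y \right)} = \left(5 + y\right) + 3 = 8 + y$)
$B = 3$ ($B = -3 + 6 = 3$)
$D = 3$ ($D = \left(-1\right) \left(-3\right) = 3$)
$h = 16$ ($h = \left(8 - 1\right) + 3 \cdot 3 = \left(8 - 1\right) + 9 = 7 + 9 = 16$)
$- h = \left(-1\right) 16 = -16$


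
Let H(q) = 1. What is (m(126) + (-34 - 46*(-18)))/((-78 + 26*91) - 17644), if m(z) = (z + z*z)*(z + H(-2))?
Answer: -508262/3839 ≈ -132.39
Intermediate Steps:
m(z) = (1 + z)*(z + z**2) (m(z) = (z + z*z)*(z + 1) = (z + z**2)*(1 + z) = (1 + z)*(z + z**2))
(m(126) + (-34 - 46*(-18)))/((-78 + 26*91) - 17644) = (126*(1 + 126**2 + 2*126) + (-34 - 46*(-18)))/((-78 + 26*91) - 17644) = (126*(1 + 15876 + 252) + (-34 + 828))/((-78 + 2366) - 17644) = (126*16129 + 794)/(2288 - 17644) = (2032254 + 794)/(-15356) = 2033048*(-1/15356) = -508262/3839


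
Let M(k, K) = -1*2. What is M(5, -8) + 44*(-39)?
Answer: -1718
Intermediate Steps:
M(k, K) = -2
M(5, -8) + 44*(-39) = -2 + 44*(-39) = -2 - 1716 = -1718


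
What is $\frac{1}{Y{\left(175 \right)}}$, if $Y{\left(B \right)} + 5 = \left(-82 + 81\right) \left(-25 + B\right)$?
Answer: $- \frac{1}{155} \approx -0.0064516$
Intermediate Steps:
$Y{\left(B \right)} = 20 - B$ ($Y{\left(B \right)} = -5 + \left(-82 + 81\right) \left(-25 + B\right) = -5 - \left(-25 + B\right) = 20 - B$)
$\frac{1}{Y{\left(175 \right)}} = \frac{1}{20 - 175} = \frac{1}{-155} = - \frac{1}{155}$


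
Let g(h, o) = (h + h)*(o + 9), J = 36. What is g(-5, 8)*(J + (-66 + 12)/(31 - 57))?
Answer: -84150/13 ≈ -6473.1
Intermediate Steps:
g(h, o) = 2*h*(9 + o) (g(h, o) = (2*h)*(9 + o) = 2*h*(9 + o))
g(-5, 8)*(J + (-66 + 12)/(31 - 57)) = (2*(-5)*(9 + 8))*(36 + (-66 + 12)/(31 - 57)) = (2*(-5)*17)*(36 - 54/(-26)) = -170*(36 - 54*(-1/26)) = -170*(36 + 27/13) = -170*495/13 = -84150/13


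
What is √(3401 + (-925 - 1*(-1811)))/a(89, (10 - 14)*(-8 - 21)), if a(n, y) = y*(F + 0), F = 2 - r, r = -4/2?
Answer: √4287/464 ≈ 0.14111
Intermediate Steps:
r = -2 (r = -4*½ = -2)
F = 4 (F = 2 - 1*(-2) = 2 + 2 = 4)
a(n, y) = 4*y (a(n, y) = y*(4 + 0) = y*4 = 4*y)
√(3401 + (-925 - 1*(-1811)))/a(89, (10 - 14)*(-8 - 21)) = √(3401 + (-925 - 1*(-1811)))/((4*((10 - 14)*(-8 - 21)))) = √(3401 + (-925 + 1811))/((4*(-4*(-29)))) = √(3401 + 886)/((4*116)) = √4287/464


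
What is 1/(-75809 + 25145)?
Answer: -1/50664 ≈ -1.9738e-5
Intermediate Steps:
1/(-75809 + 25145) = 1/(-50664) = -1/50664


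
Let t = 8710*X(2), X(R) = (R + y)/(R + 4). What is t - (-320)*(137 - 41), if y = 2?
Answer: 109580/3 ≈ 36527.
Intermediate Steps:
X(R) = (2 + R)/(4 + R) (X(R) = (R + 2)/(R + 4) = (2 + R)/(4 + R))
t = 17420/3 (t = 8710*((2 + 2)/(4 + 2)) = 8710*(4/6) = 8710*((1/6)*4) = 8710*(2/3) = 17420/3 ≈ 5806.7)
t - (-320)*(137 - 41) = 17420/3 - (-320)*(137 - 41) = 17420/3 - (-320)*96 = 17420/3 - 1*(-30720) = 17420/3 + 30720 = 109580/3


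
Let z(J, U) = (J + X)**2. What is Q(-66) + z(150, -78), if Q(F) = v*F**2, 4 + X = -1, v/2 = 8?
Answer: 90721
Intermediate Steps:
v = 16 (v = 2*8 = 16)
X = -5 (X = -4 - 1 = -5)
Q(F) = 16*F**2
z(J, U) = (-5 + J)**2 (z(J, U) = (J - 5)**2 = (-5 + J)**2)
Q(-66) + z(150, -78) = 16*(-66)**2 + (-5 + 150)**2 = 16*4356 + 145**2 = 69696 + 21025 = 90721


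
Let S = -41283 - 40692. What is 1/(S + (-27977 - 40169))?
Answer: -1/150121 ≈ -6.6613e-6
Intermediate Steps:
S = -81975
1/(S + (-27977 - 40169)) = 1/(-81975 + (-27977 - 40169)) = 1/(-81975 - 68146) = 1/(-150121) = -1/150121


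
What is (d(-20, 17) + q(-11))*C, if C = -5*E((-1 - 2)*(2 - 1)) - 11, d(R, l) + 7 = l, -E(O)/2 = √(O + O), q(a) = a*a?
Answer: -1441 + 1310*I*√6 ≈ -1441.0 + 3208.8*I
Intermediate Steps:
q(a) = a²
E(O) = -2*√2*√O (E(O) = -2*√(O + O) = -2*√2*√O)
d(R, l) = -7 + l
C = -11 + 10*I*√6 (C = -(-10)*√2*√((-1 - 2)*(2 - 1)) - 11 = -(-10)*√2*√(-3*1) - 11 = -(-10)*√2*√(-3) - 11 = -(-10)*√2*I*√3 - 11 = -(-10)*I*√6 - 11 = 10*I*√6 - 11 = -11 + 10*I*√6 ≈ -11.0 + 24.495*I)
(d(-20, 17) + q(-11))*C = ((-7 + 17) + (-11)²)*(-11 + 10*I*√6) = (10 + 121)*(-11 + 10*I*√6) = 131*(-11 + 10*I*√6) = -1441 + 1310*I*√6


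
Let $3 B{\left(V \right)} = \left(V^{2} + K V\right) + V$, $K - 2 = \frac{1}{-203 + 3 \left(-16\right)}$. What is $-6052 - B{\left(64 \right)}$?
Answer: $- \frac{5633380}{753} \approx -7481.3$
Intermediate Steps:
$K = \frac{501}{251}$ ($K = 2 + \frac{1}{-203 + 3 \left(-16\right)} = 2 + \frac{1}{-203 - 48} = 2 + \frac{1}{-251} = 2 - \frac{1}{251} = \frac{501}{251} \approx 1.996$)
$B{\left(V \right)} = \frac{V^{2}}{3} + \frac{752 V}{753}$ ($B{\left(V \right)} = \frac{\left(V^{2} + \frac{501 V}{251}\right) + V}{3} = \frac{V^{2} + \frac{752 V}{251}}{3} = \frac{V^{2}}{3} + \frac{752 V}{753}$)
$-6052 - B{\left(64 \right)} = -6052 - \frac{1}{753} \cdot 64 \left(752 + 251 \cdot 64\right) = -6052 - \frac{1}{753} \cdot 64 \left(752 + 16064\right) = -6052 - \frac{1}{753} \cdot 64 \cdot 16816 = -6052 - \frac{1076224}{753} = - \frac{5633380}{753}$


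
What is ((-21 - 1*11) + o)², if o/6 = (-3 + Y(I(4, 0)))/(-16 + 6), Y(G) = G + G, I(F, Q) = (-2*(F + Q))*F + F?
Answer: 289/25 ≈ 11.560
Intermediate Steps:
I(F, Q) = F + F*(-2*F - 2*Q) (I(F, Q) = (-2*F - 2*Q)*F + F = F*(-2*F - 2*Q) + F = F + F*(-2*F - 2*Q))
Y(G) = 2*G
o = 177/5 (o = 6*((-3 + 2*(4*(1 - 2*4 - 2*0)))/(-16 + 6)) = 6*((-3 + 2*(4*(1 - 8 + 0)))/(-10)) = 6*((-3 + 2*(4*(-7)))*(-⅒)) = 6*((-3 + 2*(-28))*(-⅒)) = 6*((-3 - 56)*(-⅒)) = 6*(-59*(-⅒)) = 6*(59/10) = 177/5 ≈ 35.400)
((-21 - 1*11) + o)² = ((-21 - 1*11) + 177/5)² = ((-21 - 11) + 177/5)² = (-32 + 177/5)² = (17/5)² = 289/25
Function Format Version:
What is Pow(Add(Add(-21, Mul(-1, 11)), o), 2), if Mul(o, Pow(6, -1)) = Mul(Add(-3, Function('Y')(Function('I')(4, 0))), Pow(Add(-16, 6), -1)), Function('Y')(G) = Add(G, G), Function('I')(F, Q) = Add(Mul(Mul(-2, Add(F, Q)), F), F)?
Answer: Rational(289, 25) ≈ 11.560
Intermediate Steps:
Function('I')(F, Q) = Add(F, Mul(F, Add(Mul(-2, F), Mul(-2, Q)))) (Function('I')(F, Q) = Add(Mul(Add(Mul(-2, F), Mul(-2, Q)), F), F) = Add(Mul(F, Add(Mul(-2, F), Mul(-2, Q))), F) = Add(F, Mul(F, Add(Mul(-2, F), Mul(-2, Q)))))
Function('Y')(G) = Mul(2, G)
o = Rational(177, 5) (o = Mul(6, Mul(Add(-3, Mul(2, Mul(4, Add(1, Mul(-2, 4), Mul(-2, 0))))), Pow(Add(-16, 6), -1))) = Mul(6, Mul(Add(-3, Mul(2, Mul(4, Add(1, -8, 0)))), Pow(-10, -1))) = Mul(6, Mul(Add(-3, Mul(2, Mul(4, -7))), Rational(-1, 10))) = Mul(6, Mul(Add(-3, Mul(2, -28)), Rational(-1, 10))) = Mul(6, Mul(Add(-3, -56), Rational(-1, 10))) = Mul(6, Mul(-59, Rational(-1, 10))) = Mul(6, Rational(59, 10)) = Rational(177, 5) ≈ 35.400)
Pow(Add(Add(-21, Mul(-1, 11)), o), 2) = Pow(Add(Add(-21, Mul(-1, 11)), Rational(177, 5)), 2) = Pow(Add(Add(-21, -11), Rational(177, 5)), 2) = Pow(Add(-32, Rational(177, 5)), 2) = Pow(Rational(17, 5), 2) = Rational(289, 25)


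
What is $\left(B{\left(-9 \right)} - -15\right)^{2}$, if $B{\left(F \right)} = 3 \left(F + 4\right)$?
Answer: $0$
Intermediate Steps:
$B{\left(F \right)} = 12 + 3 F$ ($B{\left(F \right)} = 3 \left(4 + F\right) = 12 + 3 F$)
$\left(B{\left(-9 \right)} - -15\right)^{2} = \left(\left(12 + 3 \left(-9\right)\right) - -15\right)^{2} = \left(\left(12 - 27\right) + 15\right)^{2} = \left(-15 + 15\right)^{2} = 0^{2} = 0$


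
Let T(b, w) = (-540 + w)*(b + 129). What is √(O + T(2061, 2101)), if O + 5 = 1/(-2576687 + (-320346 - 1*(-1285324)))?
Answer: 2*√2220034141994486169/1611709 ≈ 1848.9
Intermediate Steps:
T(b, w) = (-540 + w)*(129 + b)
O = -8058546/1611709 (O = -5 + 1/(-2576687 + (-320346 - 1*(-1285324))) = -5 + 1/(-2576687 + (-320346 + 1285324)) = -5 + 1/(-2576687 + 964978) = -5 + 1/(-1611709) = -5 - 1/1611709 = -8058546/1611709 ≈ -5.0000)
√(O + T(2061, 2101)) = √(-8058546/1611709 + (-69660 - 540*2061 + 129*2101 + 2061*2101)) = √(-8058546/1611709 + (-69660 - 1112940 + 271029 + 4330161)) = √(-8058546/1611709 + 3418590) = √(5509764211764/1611709) = 2*√2220034141994486169/1611709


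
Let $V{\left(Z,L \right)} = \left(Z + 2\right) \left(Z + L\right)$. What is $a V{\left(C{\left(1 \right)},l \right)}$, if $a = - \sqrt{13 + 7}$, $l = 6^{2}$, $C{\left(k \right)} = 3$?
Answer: $- 390 \sqrt{5} \approx -872.07$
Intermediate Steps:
$l = 36$
$V{\left(Z,L \right)} = \left(2 + Z\right) \left(L + Z\right)$
$a = - 2 \sqrt{5}$ ($a = - \sqrt{20} = - 2 \sqrt{5} \approx -4.4721$)
$a V{\left(C{\left(1 \right)},l \right)} = - 2 \sqrt{5} \left(3^{2} + 2 \cdot 36 + 2 \cdot 3 + 36 \cdot 3\right) = - 2 \sqrt{5} \left(9 + 72 + 6 + 108\right) = - 2 \sqrt{5} \cdot 195 = - 390 \sqrt{5}$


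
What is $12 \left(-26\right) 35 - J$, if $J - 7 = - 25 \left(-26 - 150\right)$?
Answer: $-15327$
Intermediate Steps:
$J = 4407$ ($J = 7 - 25 \left(-26 - 150\right) = 7 - -4400 = 7 + 4400 = 4407$)
$12 \left(-26\right) 35 - J = 12 \left(-26\right) 35 - 4407 = \left(-312\right) 35 - 4407 = -10920 - 4407 = -15327$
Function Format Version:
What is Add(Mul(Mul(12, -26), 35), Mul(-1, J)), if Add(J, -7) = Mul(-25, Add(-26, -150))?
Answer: -15327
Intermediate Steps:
J = 4407 (J = Add(7, Mul(-25, Add(-26, -150))) = Add(7, Mul(-25, -176)) = Add(7, 4400) = 4407)
Add(Mul(Mul(12, -26), 35), Mul(-1, J)) = Add(Mul(Mul(12, -26), 35), Mul(-1, 4407)) = Add(Mul(-312, 35), -4407) = Add(-10920, -4407) = -15327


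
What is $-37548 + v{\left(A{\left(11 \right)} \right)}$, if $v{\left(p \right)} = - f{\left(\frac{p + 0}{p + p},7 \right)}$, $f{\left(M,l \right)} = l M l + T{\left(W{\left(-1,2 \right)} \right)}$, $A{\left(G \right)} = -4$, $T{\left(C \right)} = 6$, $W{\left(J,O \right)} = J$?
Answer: $- \frac{75157}{2} \approx -37579.0$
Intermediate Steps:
$f{\left(M,l \right)} = 6 + M l^{2}$ ($f{\left(M,l \right)} = l M l + 6 = M l l + 6 = M l^{2} + 6 = 6 + M l^{2}$)
$v{\left(p \right)} = - \frac{61}{2}$ ($v{\left(p \right)} = - (6 + \frac{p + 0}{p + p} 7^{2}) = - (6 + \frac{p}{2 p} 49) = - (6 + p \frac{1}{2 p} 49) = - (6 + \frac{1}{2} \cdot 49) = - (6 + \frac{49}{2}) = \left(-1\right) \frac{61}{2} = - \frac{61}{2}$)
$-37548 + v{\left(A{\left(11 \right)} \right)} = -37548 - \frac{61}{2} = - \frac{75157}{2}$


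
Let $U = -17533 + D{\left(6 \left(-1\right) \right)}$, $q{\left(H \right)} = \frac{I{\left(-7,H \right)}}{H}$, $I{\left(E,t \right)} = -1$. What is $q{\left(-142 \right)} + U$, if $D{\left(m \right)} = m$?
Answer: $- \frac{2490537}{142} \approx -17539.0$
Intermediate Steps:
$q{\left(H \right)} = - \frac{1}{H}$
$U = -17539$ ($U = -17533 + 6 \left(-1\right) = -17533 - 6 = -17539$)
$q{\left(-142 \right)} + U = - \frac{1}{-142} - 17539 = \left(-1\right) \left(- \frac{1}{142}\right) - 17539 = \frac{1}{142} - 17539 = - \frac{2490537}{142}$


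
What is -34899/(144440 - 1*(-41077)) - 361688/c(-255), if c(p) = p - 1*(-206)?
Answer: 22365854215/3030111 ≈ 7381.2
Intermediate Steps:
c(p) = 206 + p (c(p) = p + 206 = 206 + p)
-34899/(144440 - 1*(-41077)) - 361688/c(-255) = -34899/(144440 - 1*(-41077)) - 361688/(206 - 255) = -34899/(144440 + 41077) - 361688/(-49) = -34899/185517 - 361688*(-1/49) = -34899*1/185517 + 361688/49 = -11633/61839 + 361688/49 = 22365854215/3030111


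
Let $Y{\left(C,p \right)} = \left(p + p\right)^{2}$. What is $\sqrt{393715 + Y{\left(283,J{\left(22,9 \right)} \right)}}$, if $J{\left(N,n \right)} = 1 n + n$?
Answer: $\sqrt{395011} \approx 628.5$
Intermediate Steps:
$J{\left(N,n \right)} = 2 n$ ($J{\left(N,n \right)} = n + n = 2 n$)
$Y{\left(C,p \right)} = 4 p^{2}$ ($Y{\left(C,p \right)} = \left(2 p\right)^{2} = 4 p^{2}$)
$\sqrt{393715 + Y{\left(283,J{\left(22,9 \right)} \right)}} = \sqrt{393715 + 4 \left(2 \cdot 9\right)^{2}} = \sqrt{393715 + 4 \cdot 18^{2}} = \sqrt{393715 + 4 \cdot 324} = \sqrt{393715 + 1296} = \sqrt{395011}$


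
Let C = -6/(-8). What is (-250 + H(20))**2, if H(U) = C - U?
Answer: 1159929/16 ≈ 72496.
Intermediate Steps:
C = 3/4 (C = -6*(-1/8) = 3/4 ≈ 0.75000)
H(U) = 3/4 - U
(-250 + H(20))**2 = (-250 + (3/4 - 1*20))**2 = (-250 + (3/4 - 20))**2 = (-250 - 77/4)**2 = (-1077/4)**2 = 1159929/16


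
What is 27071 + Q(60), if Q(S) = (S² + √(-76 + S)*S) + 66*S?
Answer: 34631 + 240*I ≈ 34631.0 + 240.0*I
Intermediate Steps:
Q(S) = S² + 66*S + S*√(-76 + S) (Q(S) = (S² + S*√(-76 + S)) + 66*S = S² + 66*S + S*√(-76 + S))
27071 + Q(60) = 27071 + 60*(66 + 60 + √(-76 + 60)) = 27071 + 60*(66 + 60 + √(-16)) = 27071 + 60*(66 + 60 + 4*I) = 27071 + 60*(126 + 4*I) = 27071 + (7560 + 240*I) = 34631 + 240*I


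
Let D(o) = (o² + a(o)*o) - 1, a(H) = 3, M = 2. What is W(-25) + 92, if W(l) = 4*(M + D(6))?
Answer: 312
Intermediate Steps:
D(o) = -1 + o² + 3*o (D(o) = (o² + 3*o) - 1 = -1 + o² + 3*o)
W(l) = 220 (W(l) = 4*(2 + (-1 + 6² + 3*6)) = 4*(2 + (-1 + 36 + 18)) = 4*(2 + 53) = 4*55 = 220)
W(-25) + 92 = 220 + 92 = 312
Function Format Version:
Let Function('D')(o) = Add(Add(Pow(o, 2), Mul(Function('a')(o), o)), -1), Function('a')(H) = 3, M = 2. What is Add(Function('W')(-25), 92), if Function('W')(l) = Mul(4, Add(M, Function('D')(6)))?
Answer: 312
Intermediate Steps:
Function('D')(o) = Add(-1, Pow(o, 2), Mul(3, o)) (Function('D')(o) = Add(Add(Pow(o, 2), Mul(3, o)), -1) = Add(-1, Pow(o, 2), Mul(3, o)))
Function('W')(l) = 220 (Function('W')(l) = Mul(4, Add(2, Add(-1, Pow(6, 2), Mul(3, 6)))) = Mul(4, Add(2, Add(-1, 36, 18))) = Mul(4, Add(2, 53)) = Mul(4, 55) = 220)
Add(Function('W')(-25), 92) = Add(220, 92) = 312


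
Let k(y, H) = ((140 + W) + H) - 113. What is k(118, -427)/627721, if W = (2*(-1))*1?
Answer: -402/627721 ≈ -0.00064041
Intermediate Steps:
W = -2 (W = -2*1 = -2)
k(y, H) = 25 + H (k(y, H) = ((140 - 2) + H) - 113 = (138 + H) - 113 = 25 + H)
k(118, -427)/627721 = (25 - 427)/627721 = -402*1/627721 = -402/627721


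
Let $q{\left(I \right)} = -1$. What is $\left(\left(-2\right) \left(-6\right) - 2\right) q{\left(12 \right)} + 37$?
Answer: $27$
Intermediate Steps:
$\left(\left(-2\right) \left(-6\right) - 2\right) q{\left(12 \right)} + 37 = \left(\left(-2\right) \left(-6\right) - 2\right) \left(-1\right) + 37 = \left(12 - 2\right) \left(-1\right) + 37 = 10 \left(-1\right) + 37 = -10 + 37 = 27$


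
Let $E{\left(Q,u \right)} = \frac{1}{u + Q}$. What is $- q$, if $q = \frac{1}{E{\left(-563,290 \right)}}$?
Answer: $273$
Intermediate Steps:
$E{\left(Q,u \right)} = \frac{1}{Q + u}$
$q = -273$ ($q = \frac{1}{\frac{1}{-563 + 290}} = \frac{1}{\frac{1}{-273}} = \frac{1}{- \frac{1}{273}} = -273$)
$- q = \left(-1\right) \left(-273\right) = 273$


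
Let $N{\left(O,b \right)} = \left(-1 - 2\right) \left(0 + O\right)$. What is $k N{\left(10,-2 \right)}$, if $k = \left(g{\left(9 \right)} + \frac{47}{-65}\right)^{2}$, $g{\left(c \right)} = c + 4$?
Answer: $- \frac{3820824}{845} \approx -4521.7$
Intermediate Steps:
$g{\left(c \right)} = 4 + c$
$N{\left(O,b \right)} = - 3 O$
$k = \frac{636804}{4225}$ ($k = \left(\left(4 + 9\right) + \frac{47}{-65}\right)^{2} = \left(13 + 47 \left(- \frac{1}{65}\right)\right)^{2} = \left(13 - \frac{47}{65}\right)^{2} = \left(\frac{798}{65}\right)^{2} = \frac{636804}{4225} \approx 150.72$)
$k N{\left(10,-2 \right)} = \frac{636804 \left(\left(-3\right) 10\right)}{4225} = \frac{636804}{4225} \left(-30\right) = - \frac{3820824}{845}$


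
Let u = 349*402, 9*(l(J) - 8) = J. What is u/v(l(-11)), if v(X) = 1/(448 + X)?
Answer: 191413238/3 ≈ 6.3804e+7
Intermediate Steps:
l(J) = 8 + J/9
u = 140298
u/v(l(-11)) = 140298/(1/(448 + (8 + (⅑)*(-11)))) = 140298/(1/(448 + (8 - 11/9))) = 140298/(1/(448 + 61/9)) = 140298/(1/(4093/9)) = 140298/(9/4093) = 140298*(4093/9) = 191413238/3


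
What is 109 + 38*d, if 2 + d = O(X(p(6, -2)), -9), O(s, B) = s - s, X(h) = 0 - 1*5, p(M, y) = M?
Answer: 33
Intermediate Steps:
X(h) = -5 (X(h) = 0 - 5 = -5)
O(s, B) = 0
d = -2 (d = -2 + 0 = -2)
109 + 38*d = 109 + 38*(-2) = 109 - 76 = 33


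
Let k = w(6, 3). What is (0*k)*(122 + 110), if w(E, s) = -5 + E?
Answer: 0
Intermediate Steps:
k = 1 (k = -5 + 6 = 1)
(0*k)*(122 + 110) = (0*1)*(122 + 110) = 0*232 = 0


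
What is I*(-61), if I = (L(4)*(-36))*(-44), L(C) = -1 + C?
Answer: -289872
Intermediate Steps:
I = 4752 (I = ((-1 + 4)*(-36))*(-44) = (3*(-36))*(-44) = -108*(-44) = 4752)
I*(-61) = 4752*(-61) = -289872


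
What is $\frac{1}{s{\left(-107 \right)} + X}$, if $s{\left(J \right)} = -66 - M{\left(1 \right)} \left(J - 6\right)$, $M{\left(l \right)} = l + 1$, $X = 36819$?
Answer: $\frac{1}{36979} \approx 2.7042 \cdot 10^{-5}$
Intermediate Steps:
$M{\left(l \right)} = 1 + l$
$s{\left(J \right)} = -54 - 2 J$ ($s{\left(J \right)} = -66 - \left(1 + 1\right) \left(J - 6\right) = -66 - 2 \left(-6 + J\right) = -66 - \left(-12 + 2 J\right) = -54 - 2 J$)
$\frac{1}{s{\left(-107 \right)} + X} = \frac{1}{\left(-54 - -214\right) + 36819} = \frac{1}{\left(-54 + 214\right) + 36819} = \frac{1}{160 + 36819} = \frac{1}{36979}$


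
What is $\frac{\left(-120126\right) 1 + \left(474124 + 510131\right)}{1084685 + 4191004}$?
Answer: $\frac{288043}{1758563} \approx 0.16379$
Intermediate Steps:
$\frac{\left(-120126\right) 1 + \left(474124 + 510131\right)}{1084685 + 4191004} = \frac{-120126 + 984255}{5275689} = 864129 \cdot \frac{1}{5275689} = \frac{288043}{1758563}$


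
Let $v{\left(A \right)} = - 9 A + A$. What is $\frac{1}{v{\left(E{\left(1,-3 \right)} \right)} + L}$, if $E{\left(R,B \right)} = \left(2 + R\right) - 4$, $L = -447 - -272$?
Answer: $- \frac{1}{167} \approx -0.005988$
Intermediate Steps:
$L = -175$ ($L = -447 + 272 = -175$)
$E{\left(R,B \right)} = -2 + R$
$v{\left(A \right)} = - 8 A$
$\frac{1}{v{\left(E{\left(1,-3 \right)} \right)} + L} = \frac{1}{- 8 \left(-2 + 1\right) - 175} = \frac{1}{\left(-8\right) \left(-1\right) - 175} = \frac{1}{8 - 175} = \frac{1}{-167} = - \frac{1}{167}$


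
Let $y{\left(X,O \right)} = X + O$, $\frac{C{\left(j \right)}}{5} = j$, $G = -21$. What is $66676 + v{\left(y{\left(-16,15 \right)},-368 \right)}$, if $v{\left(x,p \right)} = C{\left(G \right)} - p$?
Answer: $66939$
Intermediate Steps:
$C{\left(j \right)} = 5 j$
$y{\left(X,O \right)} = O + X$
$v{\left(x,p \right)} = -105 - p$ ($v{\left(x,p \right)} = 5 \left(-21\right) - p = -105 - p$)
$66676 + v{\left(y{\left(-16,15 \right)},-368 \right)} = 66676 - -263 = 66676 + \left(-105 + 368\right) = 66676 + 263 = 66939$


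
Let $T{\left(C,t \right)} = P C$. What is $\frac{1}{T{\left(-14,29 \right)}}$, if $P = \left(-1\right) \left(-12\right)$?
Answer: $- \frac{1}{168} \approx -0.0059524$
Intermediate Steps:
$P = 12$
$T{\left(C,t \right)} = 12 C$
$\frac{1}{T{\left(-14,29 \right)}} = \frac{1}{12 \left(-14\right)} = \frac{1}{-168} = - \frac{1}{168}$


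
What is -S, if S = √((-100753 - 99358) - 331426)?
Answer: -I*√531537 ≈ -729.07*I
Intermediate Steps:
S = I*√531537 (S = √(-200111 - 331426) = √(-531537) = I*√531537 ≈ 729.07*I)
-S = -I*√531537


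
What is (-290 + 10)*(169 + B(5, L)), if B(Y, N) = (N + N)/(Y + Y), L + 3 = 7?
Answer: -47544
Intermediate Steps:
L = 4 (L = -3 + 7 = 4)
B(Y, N) = N/Y (B(Y, N) = (2*N)/((2*Y)) = (2*N)*(1/(2*Y)) = N/Y)
(-290 + 10)*(169 + B(5, L)) = (-290 + 10)*(169 + 4/5) = -280*(169 + 4*(⅕)) = -280*(169 + ⅘) = -280*849/5 = -47544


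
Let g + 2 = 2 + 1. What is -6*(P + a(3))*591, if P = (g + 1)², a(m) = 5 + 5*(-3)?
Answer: 21276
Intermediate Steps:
a(m) = -10 (a(m) = 5 - 15 = -10)
g = 1 (g = -2 + (2 + 1) = -2 + 3 = 1)
P = 4 (P = (1 + 1)² = 2² = 4)
-6*(P + a(3))*591 = -6*(4 - 10)*591 = -6*(-6)*591 = 36*591 = 21276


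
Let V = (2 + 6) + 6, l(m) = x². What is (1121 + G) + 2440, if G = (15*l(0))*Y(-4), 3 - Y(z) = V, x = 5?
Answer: -564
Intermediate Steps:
l(m) = 25 (l(m) = 5² = 25)
V = 14 (V = 8 + 6 = 14)
Y(z) = -11 (Y(z) = 3 - 1*14 = 3 - 14 = -11)
G = -4125 (G = (15*25)*(-11) = 375*(-11) = -4125)
(1121 + G) + 2440 = (1121 - 4125) + 2440 = -3004 + 2440 = -564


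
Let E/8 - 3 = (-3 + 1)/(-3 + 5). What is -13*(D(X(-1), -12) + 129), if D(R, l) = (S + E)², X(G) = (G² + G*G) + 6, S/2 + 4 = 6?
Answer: -6877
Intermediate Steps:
S = 4 (S = -8 + 2*6 = -8 + 12 = 4)
X(G) = 6 + 2*G² (X(G) = (G² + G²) + 6 = 2*G² + 6 = 6 + 2*G²)
E = 16 (E = 24 + 8*((-3 + 1)/(-3 + 5)) = 24 + 8*(-2/2) = 24 + 8*(-2*½) = 24 + 8*(-1) = 24 - 8 = 16)
D(R, l) = 400 (D(R, l) = (4 + 16)² = 20² = 400)
-13*(D(X(-1), -12) + 129) = -13*(400 + 129) = -13*529 = -6877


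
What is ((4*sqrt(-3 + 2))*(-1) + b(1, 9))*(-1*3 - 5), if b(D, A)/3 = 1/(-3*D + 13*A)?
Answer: -4/19 + 32*I ≈ -0.21053 + 32.0*I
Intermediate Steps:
b(D, A) = 3/(-3*D + 13*A)
((4*sqrt(-3 + 2))*(-1) + b(1, 9))*(-1*3 - 5) = ((4*sqrt(-3 + 2))*(-1) + 3/(-3*1 + 13*9))*(-1*3 - 5) = ((4*sqrt(-1))*(-1) + 3/(-3 + 117))*(-3 - 5) = ((4*I)*(-1) + 3/114)*(-8) = (-4*I + 3*(1/114))*(-8) = (-4*I + 1/38)*(-8) = (1/38 - 4*I)*(-8) = -4/19 + 32*I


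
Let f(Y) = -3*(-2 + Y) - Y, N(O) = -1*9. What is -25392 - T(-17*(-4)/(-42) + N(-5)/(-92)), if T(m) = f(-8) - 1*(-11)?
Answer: -25441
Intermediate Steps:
N(O) = -9
f(Y) = 6 - 4*Y (f(Y) = (6 - 3*Y) - Y = 6 - 4*Y)
T(m) = 49 (T(m) = (6 - 4*(-8)) - 1*(-11) = (6 + 32) + 11 = 38 + 11 = 49)
-25392 - T(-17*(-4)/(-42) + N(-5)/(-92)) = -25392 - 1*49 = -25392 - 49 = -25441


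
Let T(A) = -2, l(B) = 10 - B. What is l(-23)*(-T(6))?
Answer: 66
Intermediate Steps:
l(-23)*(-T(6)) = (10 - 1*(-23))*(-1*(-2)) = (10 + 23)*2 = 33*2 = 66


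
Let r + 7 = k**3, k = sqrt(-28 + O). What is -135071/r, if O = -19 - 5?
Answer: 49763/7403 - 739336*I*sqrt(13)/7403 ≈ 6.722 - 360.09*I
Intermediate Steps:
O = -24
k = 2*I*sqrt(13) (k = sqrt(-28 - 24) = sqrt(-52) = 2*I*sqrt(13) ≈ 7.2111*I)
r = -7 - 104*I*sqrt(13) (r = -7 + (2*I*sqrt(13))**3 = -7 - 104*I*sqrt(13) ≈ -7.0 - 374.98*I)
-135071/r = -135071/(-7 - 104*I*sqrt(13))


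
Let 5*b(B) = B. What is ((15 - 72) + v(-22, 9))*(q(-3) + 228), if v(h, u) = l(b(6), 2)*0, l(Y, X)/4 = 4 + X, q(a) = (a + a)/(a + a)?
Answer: -13053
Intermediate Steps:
q(a) = 1 (q(a) = (2*a)/((2*a)) = (2*a)*(1/(2*a)) = 1)
b(B) = B/5
l(Y, X) = 16 + 4*X (l(Y, X) = 4*(4 + X) = 16 + 4*X)
v(h, u) = 0 (v(h, u) = (16 + 4*2)*0 = (16 + 8)*0 = 24*0 = 0)
((15 - 72) + v(-22, 9))*(q(-3) + 228) = ((15 - 72) + 0)*(1 + 228) = (-57 + 0)*229 = -57*229 = -13053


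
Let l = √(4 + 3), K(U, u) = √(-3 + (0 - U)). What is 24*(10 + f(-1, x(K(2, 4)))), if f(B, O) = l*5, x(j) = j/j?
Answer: 240 + 120*√7 ≈ 557.49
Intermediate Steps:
K(U, u) = √(-3 - U)
l = √7 ≈ 2.6458
x(j) = 1
f(B, O) = 5*√7 (f(B, O) = √7*5 = 5*√7)
24*(10 + f(-1, x(K(2, 4)))) = 24*(10 + 5*√7) = 240 + 120*√7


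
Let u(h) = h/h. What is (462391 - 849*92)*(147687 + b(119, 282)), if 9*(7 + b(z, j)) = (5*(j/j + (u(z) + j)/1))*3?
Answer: 170798422180/3 ≈ 5.6933e+10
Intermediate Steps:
u(h) = 1
b(z, j) = -11/3 + 5*j/3 (b(z, j) = -7 + ((5*(j/j + (1 + j)/1))*3)/9 = -7 + ((5*(1 + (1 + j)*1))*3)/9 = -7 + ((5*(1 + (1 + j)))*3)/9 = -7 + ((5*(2 + j))*3)/9 = -7 + ((10 + 5*j)*3)/9 = -7 + (30 + 15*j)/9 = -7 + (10/3 + 5*j/3) = -11/3 + 5*j/3)
(462391 - 849*92)*(147687 + b(119, 282)) = (462391 - 849*92)*(147687 + (-11/3 + (5/3)*282)) = (462391 - 78108)*(147687 + (-11/3 + 470)) = 384283*(147687 + 1399/3) = 384283*(444460/3) = 170798422180/3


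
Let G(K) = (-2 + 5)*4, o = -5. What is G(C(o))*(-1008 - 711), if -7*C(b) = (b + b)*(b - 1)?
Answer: -20628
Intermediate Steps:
C(b) = -2*b*(-1 + b)/7 (C(b) = -(b + b)*(b - 1)/7 = -2*b*(-1 + b)/7)
G(K) = 12 (G(K) = 3*4 = 12)
G(C(o))*(-1008 - 711) = 12*(-1008 - 711) = 12*(-1719) = -20628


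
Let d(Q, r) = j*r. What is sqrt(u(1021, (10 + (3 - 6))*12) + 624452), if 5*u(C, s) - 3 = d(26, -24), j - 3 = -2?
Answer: sqrt(15611195)/5 ≈ 790.22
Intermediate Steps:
j = 1 (j = 3 - 2 = 1)
d(Q, r) = r (d(Q, r) = 1*r = r)
u(C, s) = -21/5 (u(C, s) = 3/5 + (1/5)*(-24) = 3/5 - 24/5 = -21/5)
sqrt(u(1021, (10 + (3 - 6))*12) + 624452) = sqrt(-21/5 + 624452) = sqrt(3122239/5) = sqrt(15611195)/5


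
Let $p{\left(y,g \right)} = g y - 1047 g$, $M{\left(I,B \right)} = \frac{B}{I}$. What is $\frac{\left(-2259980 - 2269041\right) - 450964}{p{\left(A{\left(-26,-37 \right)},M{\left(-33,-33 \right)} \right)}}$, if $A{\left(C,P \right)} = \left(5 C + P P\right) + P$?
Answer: $- \frac{995997}{31} \approx -32129.0$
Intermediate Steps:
$A{\left(C,P \right)} = P + P^{2} + 5 C$ ($A{\left(C,P \right)} = \left(5 C + P^{2}\right) + P = \left(P^{2} + 5 C\right) + P = P + P^{2} + 5 C$)
$p{\left(y,g \right)} = - 1047 g + g y$
$\frac{\left(-2259980 - 2269041\right) - 450964}{p{\left(A{\left(-26,-37 \right)},M{\left(-33,-33 \right)} \right)}} = \frac{\left(-2259980 - 2269041\right) - 450964}{- \frac{33}{-33} \left(-1047 + \left(-37 + \left(-37\right)^{2} + 5 \left(-26\right)\right)\right)} = \frac{-4529021 - 450964}{\left(-33\right) \left(- \frac{1}{33}\right) \left(-1047 - -1202\right)} = - \frac{4979985}{1 \left(-1047 + 1202\right)} = - \frac{4979985}{1 \cdot 155} = - \frac{4979985}{155} = \left(-4979985\right) \frac{1}{155} = - \frac{995997}{31}$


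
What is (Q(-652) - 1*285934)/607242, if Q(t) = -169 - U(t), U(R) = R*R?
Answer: -237069/202414 ≈ -1.1712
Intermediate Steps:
U(R) = R**2
Q(t) = -169 - t**2
(Q(-652) - 1*285934)/607242 = ((-169 - 1*(-652)**2) - 1*285934)/607242 = ((-169 - 1*425104) - 285934)*(1/607242) = ((-169 - 425104) - 285934)*(1/607242) = (-425273 - 285934)*(1/607242) = -711207*1/607242 = -237069/202414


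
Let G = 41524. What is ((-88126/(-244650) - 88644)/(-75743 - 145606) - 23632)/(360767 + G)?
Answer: -639861392822363/10892638869129675 ≈ -0.058743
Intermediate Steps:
((-88126/(-244650) - 88644)/(-75743 - 145606) - 23632)/(360767 + G) = ((-88126/(-244650) - 88644)/(-75743 - 145606) - 23632)/(360767 + 41524) = ((-88126*(-1/244650) - 88644)/(-221349) - 23632)/402291 = ((44063/122325 - 88644)*(-1/221349) - 23632)*(1/402291) = (-10843333237/122325*(-1/221349) - 23632)*(1/402291) = (10843333237/27076516425 - 23632)*(1/402291) = -639861392822363/27076516425*1/402291 = -639861392822363/10892638869129675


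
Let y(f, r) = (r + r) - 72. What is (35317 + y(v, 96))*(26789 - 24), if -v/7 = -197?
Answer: 948471305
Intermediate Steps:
v = 1379 (v = -7*(-197) = 1379)
y(f, r) = -72 + 2*r (y(f, r) = 2*r - 72 = -72 + 2*r)
(35317 + y(v, 96))*(26789 - 24) = (35317 + (-72 + 2*96))*(26789 - 24) = (35317 + (-72 + 192))*26765 = (35317 + 120)*26765 = 35437*26765 = 948471305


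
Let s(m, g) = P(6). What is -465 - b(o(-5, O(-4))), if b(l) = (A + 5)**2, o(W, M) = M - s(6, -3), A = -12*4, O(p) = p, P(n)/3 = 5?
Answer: -2314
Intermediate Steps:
P(n) = 15 (P(n) = 3*5 = 15)
s(m, g) = 15
A = -48 (A = -3*16 = -48)
o(W, M) = -15 + M (o(W, M) = M - 1*15 = M - 15 = -15 + M)
b(l) = 1849 (b(l) = (-48 + 5)**2 = (-43)**2 = 1849)
-465 - b(o(-5, O(-4))) = -465 - 1*1849 = -465 - 1849 = -2314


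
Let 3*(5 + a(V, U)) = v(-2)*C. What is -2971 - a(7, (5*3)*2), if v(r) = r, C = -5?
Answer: -8908/3 ≈ -2969.3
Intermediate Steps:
a(V, U) = -5/3 (a(V, U) = -5 + (-2*(-5))/3 = -5 + (⅓)*10 = -5 + 10/3 = -5/3)
-2971 - a(7, (5*3)*2) = -2971 - 1*(-5/3) = -2971 + 5/3 = -8908/3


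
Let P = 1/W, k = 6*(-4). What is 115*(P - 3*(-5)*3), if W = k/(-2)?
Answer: 62215/12 ≈ 5184.6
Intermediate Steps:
k = -24
W = 12 (W = -24/(-2) = -24*(-½) = 12)
P = 1/12 ≈ 0.083333
115*(P - 3*(-5)*3) = 115*(1/12 - 3*(-5)*3) = 115*(1/12 + 15*3) = 115*(1/12 + 45) = 115*(541/12) = 62215/12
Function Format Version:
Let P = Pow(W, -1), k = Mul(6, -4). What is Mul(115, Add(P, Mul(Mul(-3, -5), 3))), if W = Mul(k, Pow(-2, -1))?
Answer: Rational(62215, 12) ≈ 5184.6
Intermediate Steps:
k = -24
W = 12 (W = Mul(-24, Pow(-2, -1)) = Mul(-24, Rational(-1, 2)) = 12)
P = Rational(1, 12) (P = Pow(12, -1) = Rational(1, 12) ≈ 0.083333)
Mul(115, Add(P, Mul(Mul(-3, -5), 3))) = Mul(115, Add(Rational(1, 12), Mul(Mul(-3, -5), 3))) = Mul(115, Add(Rational(1, 12), Mul(15, 3))) = Mul(115, Add(Rational(1, 12), 45)) = Mul(115, Rational(541, 12)) = Rational(62215, 12)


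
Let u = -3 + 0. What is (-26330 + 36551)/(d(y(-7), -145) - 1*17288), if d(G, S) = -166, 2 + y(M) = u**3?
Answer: -3407/5818 ≈ -0.58560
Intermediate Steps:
u = -3
y(M) = -29 (y(M) = -2 + (-3)**3 = -2 - 27 = -29)
(-26330 + 36551)/(d(y(-7), -145) - 1*17288) = (-26330 + 36551)/(-166 - 1*17288) = 10221/(-166 - 17288) = 10221/(-17454) = 10221*(-1/17454) = -3407/5818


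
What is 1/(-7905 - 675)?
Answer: -1/8580 ≈ -0.00011655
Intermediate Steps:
1/(-7905 - 675) = 1/(-8580) = -1/8580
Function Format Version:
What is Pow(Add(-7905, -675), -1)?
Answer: Rational(-1, 8580) ≈ -0.00011655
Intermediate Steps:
Pow(Add(-7905, -675), -1) = Pow(-8580, -1) = Rational(-1, 8580)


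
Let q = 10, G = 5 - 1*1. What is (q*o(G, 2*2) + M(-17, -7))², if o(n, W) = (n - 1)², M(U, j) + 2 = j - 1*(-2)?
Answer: 6889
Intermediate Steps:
M(U, j) = j (M(U, j) = -2 + (j - 1*(-2)) = -2 + (j + 2) = -2 + (2 + j) = j)
G = 4 (G = 5 - 1 = 4)
o(n, W) = (-1 + n)²
(q*o(G, 2*2) + M(-17, -7))² = (10*(-1 + 4)² - 7)² = (10*3² - 7)² = (10*9 - 7)² = (90 - 7)² = 83² = 6889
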